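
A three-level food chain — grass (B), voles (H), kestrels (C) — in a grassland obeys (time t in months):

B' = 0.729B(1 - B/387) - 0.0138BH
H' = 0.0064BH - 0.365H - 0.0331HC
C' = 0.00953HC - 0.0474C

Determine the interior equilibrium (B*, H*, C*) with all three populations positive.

From dC/dt = 0: 0.00953H* = 0.0474, so H* = 4.97.
From dB/dt = 0: 0.729(1 - B*/387) = 0.0138·4.97, giving B* = 387·(1 - 0.0942) = 351.
From dH/dt = 0: 0.0064·351 - 0.365 = 0.0331C*, so C* = 1.88/0.0331 = 56.8.

B* ≈ 351, H* ≈ 4.97, C* ≈ 56.8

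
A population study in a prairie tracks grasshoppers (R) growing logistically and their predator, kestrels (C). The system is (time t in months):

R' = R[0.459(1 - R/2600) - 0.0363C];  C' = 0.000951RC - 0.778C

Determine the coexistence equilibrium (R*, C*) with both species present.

From dC/dt = 0 with C > 0: 0.000951R* = 0.778, so R* = 818.
Substitute into dR/dt = 0: 0.459(1 - 818/2600) = 0.0363C*.
The bracket is 0.685, giving C* = 0.315/0.0363 = 8.67.

R* ≈ 818, C* ≈ 8.67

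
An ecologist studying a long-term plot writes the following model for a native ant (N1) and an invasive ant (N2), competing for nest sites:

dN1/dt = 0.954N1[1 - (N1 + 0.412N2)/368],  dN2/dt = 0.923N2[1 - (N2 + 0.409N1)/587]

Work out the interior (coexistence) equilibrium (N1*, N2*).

Setting both brackets to zero gives the nullclines N1 + 0.412N2 = 368 and 0.409N1 + N2 = 587.
Substituting N2 = 587 - 0.409N1 into the first: N1(1 - 0.412·0.409) = 368 - 0.412·587.
So N1* = 126/0.831 = 152, and then N2* = 587 - 0.409·152 = 525.

N1* ≈ 152, N2* ≈ 525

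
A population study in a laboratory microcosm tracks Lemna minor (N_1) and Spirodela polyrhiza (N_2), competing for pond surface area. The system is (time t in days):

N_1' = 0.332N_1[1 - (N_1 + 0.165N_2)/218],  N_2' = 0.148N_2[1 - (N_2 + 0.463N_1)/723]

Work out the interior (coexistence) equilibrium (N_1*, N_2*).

N_1* ≈ 107, N_2* ≈ 674

Setting both brackets to zero gives the nullclines N_1 + 0.165N_2 = 218 and 0.463N_1 + N_2 = 723.
Substituting N_2 = 723 - 0.463N_1 into the first: N_1(1 - 0.165·0.463) = 218 - 0.165·723.
So N_1* = 98.7/0.924 = 107, and then N_2* = 723 - 0.463·107 = 674.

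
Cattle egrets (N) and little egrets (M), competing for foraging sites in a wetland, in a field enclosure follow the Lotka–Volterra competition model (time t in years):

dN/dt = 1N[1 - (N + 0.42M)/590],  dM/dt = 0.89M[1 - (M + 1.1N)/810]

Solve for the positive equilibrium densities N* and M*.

N* ≈ 464, M* ≈ 299

Setting both brackets to zero gives the nullclines N + 0.42M = 590 and 1.1N + M = 810.
Substituting M = 810 - 1.1N into the first: N(1 - 0.42·1.1) = 590 - 0.42·810.
So N* = 250/0.538 = 464, and then M* = 810 - 1.1·464 = 299.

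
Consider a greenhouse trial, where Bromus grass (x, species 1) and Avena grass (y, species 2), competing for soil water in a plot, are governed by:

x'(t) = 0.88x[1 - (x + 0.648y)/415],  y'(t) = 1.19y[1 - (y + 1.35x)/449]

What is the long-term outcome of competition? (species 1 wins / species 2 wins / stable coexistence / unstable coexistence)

Compare the nullcline intercepts: K1/α12 = 415/0.648 = 640 > K2 = 449; K2/α21 = 449/1.35 = 333 < K1 = 415.
Since the inequalities point opposite ways, species 1 can invade but species 2 cannot.

species 1 excludes species 2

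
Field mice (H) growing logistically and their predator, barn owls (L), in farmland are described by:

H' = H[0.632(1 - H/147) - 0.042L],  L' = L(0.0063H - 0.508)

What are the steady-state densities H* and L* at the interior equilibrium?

H* ≈ 80.6, L* ≈ 6.79

From dL/dt = 0 with L > 0: 0.0063H* = 0.508, so H* = 80.6.
Substitute into dH/dt = 0: 0.632(1 - 80.6/147) = 0.042L*.
The bracket is 0.451, giving L* = 0.285/0.042 = 6.79.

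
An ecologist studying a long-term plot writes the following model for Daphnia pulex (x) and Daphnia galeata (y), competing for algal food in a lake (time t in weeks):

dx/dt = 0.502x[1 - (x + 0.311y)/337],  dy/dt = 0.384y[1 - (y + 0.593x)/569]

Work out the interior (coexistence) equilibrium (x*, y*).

Setting both brackets to zero gives the nullclines x + 0.311y = 337 and 0.593x + y = 569.
Substituting y = 569 - 0.593x into the first: x(1 - 0.311·0.593) = 337 - 0.311·569.
So x* = 160/0.816 = 196, and then y* = 569 - 0.593·196 = 453.

x* ≈ 196, y* ≈ 453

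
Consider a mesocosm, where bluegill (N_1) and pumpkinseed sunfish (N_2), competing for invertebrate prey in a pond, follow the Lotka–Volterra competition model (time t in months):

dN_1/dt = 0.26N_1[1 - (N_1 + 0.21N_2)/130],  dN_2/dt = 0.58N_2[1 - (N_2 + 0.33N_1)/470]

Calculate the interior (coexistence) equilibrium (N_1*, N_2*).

Setting both brackets to zero gives the nullclines N_1 + 0.21N_2 = 130 and 0.33N_1 + N_2 = 470.
Substituting N_2 = 470 - 0.33N_1 into the first: N_1(1 - 0.21·0.33) = 130 - 0.21·470.
So N_1* = 31.3/0.931 = 33.6, and then N_2* = 470 - 0.33·33.6 = 459.

N_1* ≈ 33.6, N_2* ≈ 459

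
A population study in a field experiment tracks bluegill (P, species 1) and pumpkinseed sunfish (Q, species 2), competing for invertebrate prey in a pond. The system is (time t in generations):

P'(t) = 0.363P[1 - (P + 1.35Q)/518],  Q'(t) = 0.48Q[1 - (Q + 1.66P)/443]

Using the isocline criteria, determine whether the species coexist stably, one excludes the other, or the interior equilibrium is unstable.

Compare the nullcline intercepts: K1/α12 = 518/1.35 = 384 < K2 = 443; K2/α21 = 443/1.66 = 267 < K1 = 518.
Since both are reversed, neither can invade when rare; the interior point is a saddle.

unstable coexistence (outcome depends on initial conditions)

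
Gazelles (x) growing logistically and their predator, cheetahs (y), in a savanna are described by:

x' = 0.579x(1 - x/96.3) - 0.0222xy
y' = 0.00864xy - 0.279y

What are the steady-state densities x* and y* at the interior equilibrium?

From dy/dt = 0 with y > 0: 0.00864x* = 0.279, so x* = 32.3.
Substitute into dx/dt = 0: 0.579(1 - 32.3/96.3) = 0.0222y*.
The bracket is 0.665, giving y* = 0.385/0.0222 = 17.3.

x* ≈ 32.3, y* ≈ 17.3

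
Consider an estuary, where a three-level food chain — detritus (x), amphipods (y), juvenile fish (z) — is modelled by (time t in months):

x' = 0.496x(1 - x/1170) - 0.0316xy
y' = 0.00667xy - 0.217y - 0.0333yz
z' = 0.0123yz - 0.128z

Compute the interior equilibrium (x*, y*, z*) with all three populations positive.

x* ≈ 394, y* ≈ 10.4, z* ≈ 72.5

From dz/dt = 0: 0.0123y* = 0.128, so y* = 10.4.
From dx/dt = 0: 0.496(1 - x*/1170) = 0.0316·10.4, giving x* = 1170·(1 - 0.663) = 394.
From dy/dt = 0: 0.00667·394 - 0.217 = 0.0333z*, so z* = 2.41/0.0333 = 72.5.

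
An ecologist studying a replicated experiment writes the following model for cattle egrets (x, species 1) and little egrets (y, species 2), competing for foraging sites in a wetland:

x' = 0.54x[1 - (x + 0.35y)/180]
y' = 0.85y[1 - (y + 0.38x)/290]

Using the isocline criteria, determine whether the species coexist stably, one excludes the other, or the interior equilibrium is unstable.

stable coexistence

Compare the nullcline intercepts: K1/α12 = 180/0.35 = 514 > K2 = 290; K2/α21 = 290/0.38 = 763 > K1 = 180.
Since both inequalities hold, each species can invade when rare, so the interior equilibrium is stable.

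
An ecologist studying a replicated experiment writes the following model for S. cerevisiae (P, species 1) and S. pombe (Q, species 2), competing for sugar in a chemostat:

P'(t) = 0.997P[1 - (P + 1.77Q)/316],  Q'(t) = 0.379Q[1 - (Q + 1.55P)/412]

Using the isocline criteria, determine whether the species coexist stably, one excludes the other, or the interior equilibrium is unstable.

Compare the nullcline intercepts: K1/α12 = 316/1.77 = 179 < K2 = 412; K2/α21 = 412/1.55 = 266 < K1 = 316.
Since both are reversed, neither can invade when rare; the interior point is a saddle.

unstable coexistence (outcome depends on initial conditions)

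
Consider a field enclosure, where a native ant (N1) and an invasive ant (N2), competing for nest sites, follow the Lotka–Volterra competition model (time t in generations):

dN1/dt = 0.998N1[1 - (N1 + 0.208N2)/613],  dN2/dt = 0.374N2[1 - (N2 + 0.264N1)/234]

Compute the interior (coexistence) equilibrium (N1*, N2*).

Setting both brackets to zero gives the nullclines N1 + 0.208N2 = 613 and 0.264N1 + N2 = 234.
Substituting N2 = 234 - 0.264N1 into the first: N1(1 - 0.208·0.264) = 613 - 0.208·234.
So N1* = 564/0.945 = 597, and then N2* = 234 - 0.264·597 = 76.4.

N1* ≈ 597, N2* ≈ 76.4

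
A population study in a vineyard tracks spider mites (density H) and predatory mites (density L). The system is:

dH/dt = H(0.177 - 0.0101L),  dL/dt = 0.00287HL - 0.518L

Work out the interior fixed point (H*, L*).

H* ≈ 180, L* ≈ 17.5

Set dL/dt = 0 with L > 0: 0.00287H - 0.518 = 0, so H* = 0.518/0.00287 = 180.
Set dH/dt = 0 with H > 0: 0.177 - 0.0101L = 0, so L* = 0.177/0.0101 = 17.5.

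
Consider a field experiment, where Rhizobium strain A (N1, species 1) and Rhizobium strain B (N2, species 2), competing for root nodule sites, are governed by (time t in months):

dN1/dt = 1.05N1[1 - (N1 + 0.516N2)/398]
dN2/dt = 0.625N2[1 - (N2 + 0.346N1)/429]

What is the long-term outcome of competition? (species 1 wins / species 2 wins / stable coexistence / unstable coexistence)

stable coexistence

Compare the nullcline intercepts: K1/α12 = 398/0.516 = 771 > K2 = 429; K2/α21 = 429/0.346 = 1240 > K1 = 398.
Since both inequalities hold, each species can invade when rare, so the interior equilibrium is stable.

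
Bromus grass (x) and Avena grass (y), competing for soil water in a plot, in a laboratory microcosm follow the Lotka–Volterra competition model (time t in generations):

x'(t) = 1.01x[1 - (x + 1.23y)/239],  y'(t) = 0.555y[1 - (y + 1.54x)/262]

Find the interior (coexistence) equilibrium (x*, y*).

x* ≈ 93.1, y* ≈ 119

Setting both brackets to zero gives the nullclines x + 1.23y = 239 and 1.54x + y = 262.
Substituting y = 262 - 1.54x into the first: x(1 - 1.23·1.54) = 239 - 1.23·262.
So x* = -83.3/-0.894 = 93.1, and then y* = 262 - 1.54·93.1 = 119.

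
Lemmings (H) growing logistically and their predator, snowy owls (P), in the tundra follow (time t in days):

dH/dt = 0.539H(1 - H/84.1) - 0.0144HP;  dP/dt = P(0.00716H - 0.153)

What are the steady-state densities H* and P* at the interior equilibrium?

From dP/dt = 0 with P > 0: 0.00716H* = 0.153, so H* = 21.4.
Substitute into dH/dt = 0: 0.539(1 - 21.4/84.1) = 0.0144P*.
The bracket is 0.746, giving P* = 0.402/0.0144 = 27.9.

H* ≈ 21.4, P* ≈ 27.9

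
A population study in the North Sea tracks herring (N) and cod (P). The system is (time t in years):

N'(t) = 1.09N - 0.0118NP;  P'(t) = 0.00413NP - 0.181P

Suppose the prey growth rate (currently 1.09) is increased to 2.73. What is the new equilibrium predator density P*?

At the interior fixed point, setting dN/dt = 0 with N > 0 fixes P* = (prey growth rate)/(NP coefficient) — independent of the other coefficients.
With the change, P* = 2.73/0.0118 = 231; it rises from 92.4.

P* ≈ 231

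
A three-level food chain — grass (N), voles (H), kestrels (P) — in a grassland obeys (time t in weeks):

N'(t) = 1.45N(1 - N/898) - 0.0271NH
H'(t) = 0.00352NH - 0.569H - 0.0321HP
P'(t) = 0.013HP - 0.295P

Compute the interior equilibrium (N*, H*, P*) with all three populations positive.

From dP/dt = 0: 0.013H* = 0.295, so H* = 22.7.
From dN/dt = 0: 1.45(1 - N*/898) = 0.0271·22.7, giving N* = 898·(1 - 0.424) = 517.
From dH/dt = 0: 0.00352·517 - 0.569 = 0.0321P*, so P* = 1.25/0.0321 = 39.

N* ≈ 517, H* ≈ 22.7, P* ≈ 39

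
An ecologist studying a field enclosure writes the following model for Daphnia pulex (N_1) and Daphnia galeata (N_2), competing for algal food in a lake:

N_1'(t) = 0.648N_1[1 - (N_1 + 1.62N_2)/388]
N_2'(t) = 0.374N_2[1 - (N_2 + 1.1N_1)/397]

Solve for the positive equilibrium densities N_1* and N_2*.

Setting both brackets to zero gives the nullclines N_1 + 1.62N_2 = 388 and 1.1N_1 + N_2 = 397.
Substituting N_2 = 397 - 1.1N_1 into the first: N_1(1 - 1.62·1.1) = 388 - 1.62·397.
So N_1* = -255/-0.782 = 326, and then N_2* = 397 - 1.1·326 = 38.1.

N_1* ≈ 326, N_2* ≈ 38.1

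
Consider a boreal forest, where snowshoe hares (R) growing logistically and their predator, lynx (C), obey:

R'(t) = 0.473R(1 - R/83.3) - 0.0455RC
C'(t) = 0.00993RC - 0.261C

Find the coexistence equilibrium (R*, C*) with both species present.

R* ≈ 26.3, C* ≈ 7.12

From dC/dt = 0 with C > 0: 0.00993R* = 0.261, so R* = 26.3.
Substitute into dR/dt = 0: 0.473(1 - 26.3/83.3) = 0.0455C*.
The bracket is 0.684, giving C* = 0.324/0.0455 = 7.12.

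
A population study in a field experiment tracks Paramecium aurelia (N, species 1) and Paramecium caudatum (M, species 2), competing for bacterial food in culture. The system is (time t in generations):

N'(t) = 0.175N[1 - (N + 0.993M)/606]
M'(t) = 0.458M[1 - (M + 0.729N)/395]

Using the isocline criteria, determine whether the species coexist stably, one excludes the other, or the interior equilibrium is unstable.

species 1 excludes species 2

Compare the nullcline intercepts: K1/α12 = 606/0.993 = 610 > K2 = 395; K2/α21 = 395/0.729 = 542 < K1 = 606.
Since the inequalities point opposite ways, species 1 can invade but species 2 cannot.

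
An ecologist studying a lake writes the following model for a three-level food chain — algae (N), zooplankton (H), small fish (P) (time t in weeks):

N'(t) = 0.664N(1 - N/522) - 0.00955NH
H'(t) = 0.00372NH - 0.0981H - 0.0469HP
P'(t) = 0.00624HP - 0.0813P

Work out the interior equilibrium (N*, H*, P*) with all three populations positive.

N* ≈ 424, H* ≈ 13, P* ≈ 31.6

From dP/dt = 0: 0.00624H* = 0.0813, so H* = 13.
From dN/dt = 0: 0.664(1 - N*/522) = 0.00955·13, giving N* = 522·(1 - 0.187) = 424.
From dH/dt = 0: 0.00372·424 - 0.0981 = 0.0469P*, so P* = 1.48/0.0469 = 31.6.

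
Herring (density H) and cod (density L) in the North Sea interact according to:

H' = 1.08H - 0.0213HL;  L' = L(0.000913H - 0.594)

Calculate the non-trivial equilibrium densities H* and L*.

H* ≈ 651, L* ≈ 50.7

Set dL/dt = 0 with L > 0: 0.000913H - 0.594 = 0, so H* = 0.594/0.000913 = 651.
Set dH/dt = 0 with H > 0: 1.08 - 0.0213L = 0, so L* = 1.08/0.0213 = 50.7.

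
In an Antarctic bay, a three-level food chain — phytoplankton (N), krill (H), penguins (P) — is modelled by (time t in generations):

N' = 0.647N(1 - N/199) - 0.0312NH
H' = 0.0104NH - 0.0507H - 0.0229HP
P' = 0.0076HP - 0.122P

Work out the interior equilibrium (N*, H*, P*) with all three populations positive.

From dP/dt = 0: 0.0076H* = 0.122, so H* = 16.1.
From dN/dt = 0: 0.647(1 - N*/199) = 0.0312·16.1, giving N* = 199·(1 - 0.774) = 45.
From dH/dt = 0: 0.0104·45 - 0.0507 = 0.0229P*, so P* = 0.417/0.0229 = 18.2.

N* ≈ 45, H* ≈ 16.1, P* ≈ 18.2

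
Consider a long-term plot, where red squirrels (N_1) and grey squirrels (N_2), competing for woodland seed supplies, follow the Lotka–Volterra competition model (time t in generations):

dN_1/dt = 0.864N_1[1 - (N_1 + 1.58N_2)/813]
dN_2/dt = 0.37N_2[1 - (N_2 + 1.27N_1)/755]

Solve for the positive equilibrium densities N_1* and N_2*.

Setting both brackets to zero gives the nullclines N_1 + 1.58N_2 = 813 and 1.27N_1 + N_2 = 755.
Substituting N_2 = 755 - 1.27N_1 into the first: N_1(1 - 1.58·1.27) = 813 - 1.58·755.
So N_1* = -380/-1.01 = 377, and then N_2* = 755 - 1.27·377 = 276.

N_1* ≈ 377, N_2* ≈ 276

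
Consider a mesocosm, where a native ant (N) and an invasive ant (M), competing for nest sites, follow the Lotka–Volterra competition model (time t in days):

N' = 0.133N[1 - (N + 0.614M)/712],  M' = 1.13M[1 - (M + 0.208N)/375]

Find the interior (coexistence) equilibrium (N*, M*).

Setting both brackets to zero gives the nullclines N + 0.614M = 712 and 0.208N + M = 375.
Substituting M = 375 - 0.208N into the first: N(1 - 0.614·0.208) = 712 - 0.614·375.
So N* = 482/0.872 = 552, and then M* = 375 - 0.208·552 = 260.

N* ≈ 552, M* ≈ 260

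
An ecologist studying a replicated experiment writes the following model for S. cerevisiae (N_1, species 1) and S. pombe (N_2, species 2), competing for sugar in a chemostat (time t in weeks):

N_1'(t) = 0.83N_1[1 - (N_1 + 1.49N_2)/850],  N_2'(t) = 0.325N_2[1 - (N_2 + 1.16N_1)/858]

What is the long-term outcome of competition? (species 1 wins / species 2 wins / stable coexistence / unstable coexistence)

unstable coexistence (outcome depends on initial conditions)

Compare the nullcline intercepts: K1/α12 = 850/1.49 = 570 < K2 = 858; K2/α21 = 858/1.16 = 740 < K1 = 850.
Since both are reversed, neither can invade when rare; the interior point is a saddle.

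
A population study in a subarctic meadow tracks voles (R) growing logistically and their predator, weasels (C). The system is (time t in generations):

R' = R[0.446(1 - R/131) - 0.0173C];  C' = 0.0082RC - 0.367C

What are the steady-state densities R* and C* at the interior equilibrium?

From dC/dt = 0 with C > 0: 0.0082R* = 0.367, so R* = 44.8.
Substitute into dR/dt = 0: 0.446(1 - 44.8/131) = 0.0173C*.
The bracket is 0.658, giving C* = 0.294/0.0173 = 17.

R* ≈ 44.8, C* ≈ 17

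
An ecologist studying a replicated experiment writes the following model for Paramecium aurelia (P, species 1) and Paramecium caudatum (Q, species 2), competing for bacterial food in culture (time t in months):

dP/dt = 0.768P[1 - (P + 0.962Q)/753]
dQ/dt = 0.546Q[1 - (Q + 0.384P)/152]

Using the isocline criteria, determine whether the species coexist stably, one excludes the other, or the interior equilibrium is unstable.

Compare the nullcline intercepts: K1/α12 = 753/0.962 = 783 > K2 = 152; K2/α21 = 152/0.384 = 396 < K1 = 753.
Since the inequalities point opposite ways, species 1 can invade but species 2 cannot.

species 1 excludes species 2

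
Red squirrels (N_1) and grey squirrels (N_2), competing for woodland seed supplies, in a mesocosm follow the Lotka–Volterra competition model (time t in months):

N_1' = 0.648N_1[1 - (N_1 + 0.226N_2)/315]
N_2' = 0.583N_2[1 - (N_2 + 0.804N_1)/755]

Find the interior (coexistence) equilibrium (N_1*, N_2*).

Setting both brackets to zero gives the nullclines N_1 + 0.226N_2 = 315 and 0.804N_1 + N_2 = 755.
Substituting N_2 = 755 - 0.804N_1 into the first: N_1(1 - 0.226·0.804) = 315 - 0.226·755.
So N_1* = 144/0.818 = 176, and then N_2* = 755 - 0.804·176 = 613.

N_1* ≈ 176, N_2* ≈ 613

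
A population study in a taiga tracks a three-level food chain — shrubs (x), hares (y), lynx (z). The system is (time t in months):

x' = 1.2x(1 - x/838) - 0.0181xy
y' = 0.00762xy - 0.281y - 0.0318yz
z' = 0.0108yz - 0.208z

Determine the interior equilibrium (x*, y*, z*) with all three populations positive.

x* ≈ 595, y* ≈ 19.3, z* ≈ 134

From dz/dt = 0: 0.0108y* = 0.208, so y* = 19.3.
From dx/dt = 0: 1.2(1 - x*/838) = 0.0181·19.3, giving x* = 838·(1 - 0.29) = 595.
From dy/dt = 0: 0.00762·595 - 0.281 = 0.0318z*, so z* = 4.25/0.0318 = 134.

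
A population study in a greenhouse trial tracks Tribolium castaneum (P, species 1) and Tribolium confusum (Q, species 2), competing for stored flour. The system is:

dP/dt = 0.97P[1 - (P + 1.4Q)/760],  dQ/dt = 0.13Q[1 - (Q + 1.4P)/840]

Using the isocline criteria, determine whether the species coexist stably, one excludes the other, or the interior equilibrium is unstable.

Compare the nullcline intercepts: K1/α12 = 760/1.4 = 543 < K2 = 840; K2/α21 = 840/1.4 = 600 < K1 = 760.
Since both are reversed, neither can invade when rare; the interior point is a saddle.

unstable coexistence (outcome depends on initial conditions)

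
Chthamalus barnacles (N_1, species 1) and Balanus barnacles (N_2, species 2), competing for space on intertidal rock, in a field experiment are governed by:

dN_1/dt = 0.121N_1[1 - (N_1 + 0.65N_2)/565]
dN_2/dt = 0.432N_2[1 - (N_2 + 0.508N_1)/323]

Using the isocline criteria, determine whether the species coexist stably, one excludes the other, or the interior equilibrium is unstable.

Compare the nullcline intercepts: K1/α12 = 565/0.65 = 869 > K2 = 323; K2/α21 = 323/0.508 = 636 > K1 = 565.
Since both inequalities hold, each species can invade when rare, so the interior equilibrium is stable.

stable coexistence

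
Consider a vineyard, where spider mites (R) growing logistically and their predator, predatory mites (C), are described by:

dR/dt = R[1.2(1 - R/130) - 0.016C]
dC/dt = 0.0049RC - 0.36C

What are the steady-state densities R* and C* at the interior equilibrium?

From dC/dt = 0 with C > 0: 0.0049R* = 0.36, so R* = 73.5.
Substitute into dR/dt = 0: 1.2(1 - 73.5/130) = 0.016C*.
The bracket is 0.435, giving C* = 0.522/0.016 = 32.6.

R* ≈ 73.5, C* ≈ 32.6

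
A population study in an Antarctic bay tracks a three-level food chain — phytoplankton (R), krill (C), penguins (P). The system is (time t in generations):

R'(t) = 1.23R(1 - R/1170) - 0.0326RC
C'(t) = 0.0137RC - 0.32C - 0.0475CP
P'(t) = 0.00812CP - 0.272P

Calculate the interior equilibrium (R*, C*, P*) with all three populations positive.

R* ≈ 131, C* ≈ 33.5, P* ≈ 31.1

From dP/dt = 0: 0.00812C* = 0.272, so C* = 33.5.
From dR/dt = 0: 1.23(1 - R*/1170) = 0.0326·33.5, giving R* = 1170·(1 - 0.888) = 131.
From dC/dt = 0: 0.0137·131 - 0.32 = 0.0475P*, so P* = 1.48/0.0475 = 31.1.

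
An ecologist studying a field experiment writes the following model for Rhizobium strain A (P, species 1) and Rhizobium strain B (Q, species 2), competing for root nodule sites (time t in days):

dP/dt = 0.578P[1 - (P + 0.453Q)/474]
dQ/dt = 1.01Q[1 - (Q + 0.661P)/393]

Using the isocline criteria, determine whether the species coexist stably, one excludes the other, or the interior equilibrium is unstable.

stable coexistence

Compare the nullcline intercepts: K1/α12 = 474/0.453 = 1050 > K2 = 393; K2/α21 = 393/0.661 = 595 > K1 = 474.
Since both inequalities hold, each species can invade when rare, so the interior equilibrium is stable.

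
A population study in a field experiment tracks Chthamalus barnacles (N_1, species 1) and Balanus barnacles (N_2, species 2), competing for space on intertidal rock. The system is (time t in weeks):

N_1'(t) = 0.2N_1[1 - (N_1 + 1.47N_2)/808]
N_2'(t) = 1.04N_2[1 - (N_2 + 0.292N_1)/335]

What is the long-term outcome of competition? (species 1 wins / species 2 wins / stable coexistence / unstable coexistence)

Compare the nullcline intercepts: K1/α12 = 808/1.47 = 550 > K2 = 335; K2/α21 = 335/0.292 = 1150 > K1 = 808.
Since both inequalities hold, each species can invade when rare, so the interior equilibrium is stable.

stable coexistence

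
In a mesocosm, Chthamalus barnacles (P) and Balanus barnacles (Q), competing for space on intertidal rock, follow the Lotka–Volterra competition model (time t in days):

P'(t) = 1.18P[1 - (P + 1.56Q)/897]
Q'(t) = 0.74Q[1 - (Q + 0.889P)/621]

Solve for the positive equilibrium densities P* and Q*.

Setting both brackets to zero gives the nullclines P + 1.56Q = 897 and 0.889P + Q = 621.
Substituting Q = 621 - 0.889P into the first: P(1 - 1.56·0.889) = 897 - 1.56·621.
So P* = -71.8/-0.387 = 186, and then Q* = 621 - 0.889·186 = 456.

P* ≈ 186, Q* ≈ 456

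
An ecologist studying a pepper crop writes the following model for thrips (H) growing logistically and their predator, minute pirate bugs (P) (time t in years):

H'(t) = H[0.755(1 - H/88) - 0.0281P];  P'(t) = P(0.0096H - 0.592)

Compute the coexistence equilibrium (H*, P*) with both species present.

H* ≈ 61.7, P* ≈ 8.04

From dP/dt = 0 with P > 0: 0.0096H* = 0.592, so H* = 61.7.
Substitute into dH/dt = 0: 0.755(1 - 61.7/88) = 0.0281P*.
The bracket is 0.299, giving P* = 0.226/0.0281 = 8.04.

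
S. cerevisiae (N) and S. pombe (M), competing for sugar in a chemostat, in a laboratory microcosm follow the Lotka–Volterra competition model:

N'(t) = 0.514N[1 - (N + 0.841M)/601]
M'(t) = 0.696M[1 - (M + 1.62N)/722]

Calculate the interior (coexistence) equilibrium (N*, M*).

N* ≈ 17.1, M* ≈ 694

Setting both brackets to zero gives the nullclines N + 0.841M = 601 and 1.62N + M = 722.
Substituting M = 722 - 1.62N into the first: N(1 - 0.841·1.62) = 601 - 0.841·722.
So N* = -6.2/-0.362 = 17.1, and then M* = 722 - 1.62·17.1 = 694.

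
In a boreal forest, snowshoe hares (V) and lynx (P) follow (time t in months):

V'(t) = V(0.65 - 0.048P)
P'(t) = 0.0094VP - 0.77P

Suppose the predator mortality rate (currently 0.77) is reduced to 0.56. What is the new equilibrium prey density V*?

At the interior fixed point, setting dP/dt = 0 with P > 0 fixes V* = (predator death rate)/(VP coefficient) — independent of the other coefficients.
With the change, V* = 0.56/0.0094 = 59.6; it falls from 81.9.

V* ≈ 59.6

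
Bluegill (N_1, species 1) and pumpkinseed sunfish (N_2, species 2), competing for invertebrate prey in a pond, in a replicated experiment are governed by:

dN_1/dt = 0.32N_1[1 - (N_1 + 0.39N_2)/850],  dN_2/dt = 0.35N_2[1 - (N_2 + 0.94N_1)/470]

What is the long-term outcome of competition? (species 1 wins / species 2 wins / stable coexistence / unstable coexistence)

Compare the nullcline intercepts: K1/α12 = 850/0.39 = 2180 > K2 = 470; K2/α21 = 470/0.94 = 500 < K1 = 850.
Since the inequalities point opposite ways, species 1 can invade but species 2 cannot.

species 1 excludes species 2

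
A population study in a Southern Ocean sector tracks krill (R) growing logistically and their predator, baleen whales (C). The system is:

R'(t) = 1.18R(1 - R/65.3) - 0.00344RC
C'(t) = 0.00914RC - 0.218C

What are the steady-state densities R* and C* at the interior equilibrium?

From dC/dt = 0 with C > 0: 0.00914R* = 0.218, so R* = 23.9.
Substitute into dR/dt = 0: 1.18(1 - 23.9/65.3) = 0.00344C*.
The bracket is 0.635, giving C* = 0.749/0.00344 = 218.

R* ≈ 23.9, C* ≈ 218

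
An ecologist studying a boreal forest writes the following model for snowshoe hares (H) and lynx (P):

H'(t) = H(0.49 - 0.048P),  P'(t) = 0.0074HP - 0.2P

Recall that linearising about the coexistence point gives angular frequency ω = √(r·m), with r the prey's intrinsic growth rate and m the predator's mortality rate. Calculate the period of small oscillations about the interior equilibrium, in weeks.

T ≈ 20.1 weeks

Here r = 0.49 and m = 0.2, so r·m = 0.098.
ω = √0.098 = 0.313 per week, hence T = 2π/ω ≈ 20.1 weeks.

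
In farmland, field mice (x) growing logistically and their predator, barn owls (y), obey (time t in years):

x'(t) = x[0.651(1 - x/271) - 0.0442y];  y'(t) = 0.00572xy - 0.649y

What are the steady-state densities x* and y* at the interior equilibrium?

From dy/dt = 0 with y > 0: 0.00572x* = 0.649, so x* = 113.
Substitute into dx/dt = 0: 0.651(1 - 113/271) = 0.0442y*.
The bracket is 0.581, giving y* = 0.378/0.0442 = 8.56.

x* ≈ 113, y* ≈ 8.56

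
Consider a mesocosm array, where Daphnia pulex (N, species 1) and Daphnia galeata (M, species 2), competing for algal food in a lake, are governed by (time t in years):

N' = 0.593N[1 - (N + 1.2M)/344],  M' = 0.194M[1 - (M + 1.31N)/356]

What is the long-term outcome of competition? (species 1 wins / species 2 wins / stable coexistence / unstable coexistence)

Compare the nullcline intercepts: K1/α12 = 344/1.2 = 287 < K2 = 356; K2/α21 = 356/1.31 = 272 < K1 = 344.
Since both are reversed, neither can invade when rare; the interior point is a saddle.

unstable coexistence (outcome depends on initial conditions)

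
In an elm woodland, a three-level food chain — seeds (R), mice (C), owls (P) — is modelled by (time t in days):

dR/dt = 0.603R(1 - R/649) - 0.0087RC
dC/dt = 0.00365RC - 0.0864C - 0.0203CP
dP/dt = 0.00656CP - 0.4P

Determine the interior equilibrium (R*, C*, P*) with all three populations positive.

R* ≈ 78, C* ≈ 61, P* ≈ 9.78

From dP/dt = 0: 0.00656C* = 0.4, so C* = 61.
From dR/dt = 0: 0.603(1 - R*/649) = 0.0087·61, giving R* = 649·(1 - 0.88) = 78.
From dC/dt = 0: 0.00365·78 - 0.0864 = 0.0203P*, so P* = 0.198/0.0203 = 9.78.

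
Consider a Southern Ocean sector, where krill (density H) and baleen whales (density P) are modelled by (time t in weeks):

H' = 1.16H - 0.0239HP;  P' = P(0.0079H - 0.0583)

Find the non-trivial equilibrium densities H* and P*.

Set dP/dt = 0 with P > 0: 0.0079H - 0.0583 = 0, so H* = 0.0583/0.0079 = 7.38.
Set dH/dt = 0 with H > 0: 1.16 - 0.0239P = 0, so P* = 1.16/0.0239 = 48.5.

H* ≈ 7.38, P* ≈ 48.5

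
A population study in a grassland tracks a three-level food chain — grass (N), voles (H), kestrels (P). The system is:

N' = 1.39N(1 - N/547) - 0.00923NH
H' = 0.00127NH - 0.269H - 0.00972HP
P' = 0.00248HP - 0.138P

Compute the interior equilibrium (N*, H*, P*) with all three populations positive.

From dP/dt = 0: 0.00248H* = 0.138, so H* = 55.6.
From dN/dt = 0: 1.39(1 - N*/547) = 0.00923·55.6, giving N* = 547·(1 - 0.369) = 345.
From dH/dt = 0: 0.00127·345 - 0.269 = 0.00972P*, so P* = 0.169/0.00972 = 17.4.

N* ≈ 345, H* ≈ 55.6, P* ≈ 17.4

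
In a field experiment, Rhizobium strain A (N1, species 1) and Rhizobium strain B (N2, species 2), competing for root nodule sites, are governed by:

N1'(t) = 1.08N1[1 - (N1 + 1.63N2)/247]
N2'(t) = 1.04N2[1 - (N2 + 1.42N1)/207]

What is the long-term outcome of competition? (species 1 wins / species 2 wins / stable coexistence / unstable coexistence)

Compare the nullcline intercepts: K1/α12 = 247/1.63 = 152 < K2 = 207; K2/α21 = 207/1.42 = 146 < K1 = 247.
Since both are reversed, neither can invade when rare; the interior point is a saddle.

unstable coexistence (outcome depends on initial conditions)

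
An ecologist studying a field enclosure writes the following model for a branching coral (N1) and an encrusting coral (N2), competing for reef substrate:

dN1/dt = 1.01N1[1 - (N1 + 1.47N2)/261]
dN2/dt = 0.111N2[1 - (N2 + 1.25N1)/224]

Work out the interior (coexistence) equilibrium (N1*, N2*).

N1* ≈ 81.5, N2* ≈ 122

Setting both brackets to zero gives the nullclines N1 + 1.47N2 = 261 and 1.25N1 + N2 = 224.
Substituting N2 = 224 - 1.25N1 into the first: N1(1 - 1.47·1.25) = 261 - 1.47·224.
So N1* = -68.3/-0.837 = 81.5, and then N2* = 224 - 1.25·81.5 = 122.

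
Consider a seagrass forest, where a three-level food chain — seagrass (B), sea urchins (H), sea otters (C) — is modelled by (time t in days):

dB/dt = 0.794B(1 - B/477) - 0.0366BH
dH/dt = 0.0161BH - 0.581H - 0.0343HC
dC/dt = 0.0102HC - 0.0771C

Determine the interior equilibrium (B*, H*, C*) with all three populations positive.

B* ≈ 311, H* ≈ 7.56, C* ≈ 129

From dC/dt = 0: 0.0102H* = 0.0771, so H* = 7.56.
From dB/dt = 0: 0.794(1 - B*/477) = 0.0366·7.56, giving B* = 477·(1 - 0.348) = 311.
From dH/dt = 0: 0.0161·311 - 0.581 = 0.0343C*, so C* = 4.42/0.0343 = 129.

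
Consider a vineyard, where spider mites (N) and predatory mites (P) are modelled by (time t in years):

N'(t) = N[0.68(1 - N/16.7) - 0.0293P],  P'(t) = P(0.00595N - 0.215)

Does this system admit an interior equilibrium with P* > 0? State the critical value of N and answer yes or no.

The predator equation gives dP/dt > 0 only when N > 0.215/0.00595 = 36.1.
Without the predator, N → K = 16.7. Since 16.7 < 36.1, the predator cannot invade.

Threshold N = 36.1; K < 36.1, so no, the predator goes extinct.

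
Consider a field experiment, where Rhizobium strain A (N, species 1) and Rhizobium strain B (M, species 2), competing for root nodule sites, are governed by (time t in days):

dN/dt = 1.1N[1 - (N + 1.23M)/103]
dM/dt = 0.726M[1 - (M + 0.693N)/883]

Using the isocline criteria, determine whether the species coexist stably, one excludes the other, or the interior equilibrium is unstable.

Compare the nullcline intercepts: K1/α12 = 103/1.23 = 83.7 < K2 = 883; K2/α21 = 883/0.693 = 1270 > K1 = 103.
Since the inequalities point opposite ways, species 2 can invade but species 1 cannot.

species 2 excludes species 1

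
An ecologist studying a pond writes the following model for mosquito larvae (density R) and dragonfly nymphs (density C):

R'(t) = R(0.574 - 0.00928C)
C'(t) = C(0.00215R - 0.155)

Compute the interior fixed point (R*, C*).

R* ≈ 72.1, C* ≈ 61.9

Set dC/dt = 0 with C > 0: 0.00215R - 0.155 = 0, so R* = 0.155/0.00215 = 72.1.
Set dR/dt = 0 with R > 0: 0.574 - 0.00928C = 0, so C* = 0.574/0.00928 = 61.9.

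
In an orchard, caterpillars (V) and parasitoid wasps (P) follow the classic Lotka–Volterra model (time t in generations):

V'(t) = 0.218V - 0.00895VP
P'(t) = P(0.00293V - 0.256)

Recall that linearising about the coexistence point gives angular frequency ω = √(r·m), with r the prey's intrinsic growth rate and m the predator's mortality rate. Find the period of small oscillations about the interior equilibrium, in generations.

Here r = 0.218 and m = 0.256, so r·m = 0.0558.
ω = √0.0558 = 0.236 per generation, hence T = 2π/ω ≈ 26.6 generations.

T ≈ 26.6 generations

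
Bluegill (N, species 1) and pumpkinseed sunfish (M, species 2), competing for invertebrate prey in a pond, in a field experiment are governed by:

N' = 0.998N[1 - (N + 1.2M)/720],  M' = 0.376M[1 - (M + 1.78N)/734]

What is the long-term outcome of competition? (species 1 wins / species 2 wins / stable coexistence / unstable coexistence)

unstable coexistence (outcome depends on initial conditions)

Compare the nullcline intercepts: K1/α12 = 720/1.2 = 600 < K2 = 734; K2/α21 = 734/1.78 = 412 < K1 = 720.
Since both are reversed, neither can invade when rare; the interior point is a saddle.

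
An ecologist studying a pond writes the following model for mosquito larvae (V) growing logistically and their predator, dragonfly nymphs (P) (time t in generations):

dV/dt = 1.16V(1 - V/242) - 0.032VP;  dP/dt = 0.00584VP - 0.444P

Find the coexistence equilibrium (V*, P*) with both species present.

V* ≈ 76, P* ≈ 24.9

From dP/dt = 0 with P > 0: 0.00584V* = 0.444, so V* = 76.
Substitute into dV/dt = 0: 1.16(1 - 76/242) = 0.032P*.
The bracket is 0.686, giving P* = 0.796/0.032 = 24.9.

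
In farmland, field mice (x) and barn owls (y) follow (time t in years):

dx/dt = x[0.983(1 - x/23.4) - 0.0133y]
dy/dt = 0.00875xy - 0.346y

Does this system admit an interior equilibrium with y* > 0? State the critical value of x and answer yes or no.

The predator equation gives dy/dt > 0 only when x > 0.346/0.00875 = 39.5.
Without the predator, x → K = 23.4. Since 23.4 < 39.5, the predator cannot invade.

Threshold x = 39.5; K < 39.5, so no, the predator goes extinct.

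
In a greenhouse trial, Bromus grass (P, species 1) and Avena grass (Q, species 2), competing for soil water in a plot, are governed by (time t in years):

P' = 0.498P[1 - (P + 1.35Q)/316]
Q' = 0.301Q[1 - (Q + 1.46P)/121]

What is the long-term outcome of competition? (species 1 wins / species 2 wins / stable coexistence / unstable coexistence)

species 1 excludes species 2

Compare the nullcline intercepts: K1/α12 = 316/1.35 = 234 > K2 = 121; K2/α21 = 121/1.46 = 82.9 < K1 = 316.
Since the inequalities point opposite ways, species 1 can invade but species 2 cannot.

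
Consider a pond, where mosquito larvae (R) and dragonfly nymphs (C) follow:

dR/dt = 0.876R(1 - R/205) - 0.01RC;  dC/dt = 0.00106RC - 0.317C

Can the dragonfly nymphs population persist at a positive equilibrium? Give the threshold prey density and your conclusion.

Threshold R = 299; K < 299, so no, the predator goes extinct.

The predator equation gives dC/dt > 0 only when R > 0.317/0.00106 = 299.
Without the predator, R → K = 205. Since 205 < 299, the predator cannot invade.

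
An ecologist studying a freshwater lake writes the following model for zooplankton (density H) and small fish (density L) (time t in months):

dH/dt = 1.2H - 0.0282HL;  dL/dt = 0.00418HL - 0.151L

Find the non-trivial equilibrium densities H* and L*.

Set dL/dt = 0 with L > 0: 0.00418H - 0.151 = 0, so H* = 0.151/0.00418 = 36.1.
Set dH/dt = 0 with H > 0: 1.2 - 0.0282L = 0, so L* = 1.2/0.0282 = 42.6.

H* ≈ 36.1, L* ≈ 42.6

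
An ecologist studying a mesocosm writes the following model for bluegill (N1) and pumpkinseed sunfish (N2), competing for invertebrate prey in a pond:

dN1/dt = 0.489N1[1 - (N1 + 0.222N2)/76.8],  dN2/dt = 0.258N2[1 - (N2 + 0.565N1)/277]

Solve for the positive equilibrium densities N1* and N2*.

Setting both brackets to zero gives the nullclines N1 + 0.222N2 = 76.8 and 0.565N1 + N2 = 277.
Substituting N2 = 277 - 0.565N1 into the first: N1(1 - 0.222·0.565) = 76.8 - 0.222·277.
So N1* = 15.3/0.875 = 17.5, and then N2* = 277 - 0.565·17.5 = 267.

N1* ≈ 17.5, N2* ≈ 267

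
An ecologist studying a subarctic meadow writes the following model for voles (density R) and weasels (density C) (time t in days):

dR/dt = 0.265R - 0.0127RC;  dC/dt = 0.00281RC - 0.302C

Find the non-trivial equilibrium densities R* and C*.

Set dC/dt = 0 with C > 0: 0.00281R - 0.302 = 0, so R* = 0.302/0.00281 = 107.
Set dR/dt = 0 with R > 0: 0.265 - 0.0127C = 0, so C* = 0.265/0.0127 = 20.9.

R* ≈ 107, C* ≈ 20.9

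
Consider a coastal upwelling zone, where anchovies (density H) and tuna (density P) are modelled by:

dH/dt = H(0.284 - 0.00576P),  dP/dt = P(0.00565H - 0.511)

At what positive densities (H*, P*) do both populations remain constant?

Set dP/dt = 0 with P > 0: 0.00565H - 0.511 = 0, so H* = 0.511/0.00565 = 90.4.
Set dH/dt = 0 with H > 0: 0.284 - 0.00576P = 0, so P* = 0.284/0.00576 = 49.3.

H* ≈ 90.4, P* ≈ 49.3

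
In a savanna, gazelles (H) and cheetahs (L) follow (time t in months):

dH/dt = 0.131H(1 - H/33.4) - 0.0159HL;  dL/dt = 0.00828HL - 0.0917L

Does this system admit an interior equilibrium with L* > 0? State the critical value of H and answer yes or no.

Threshold H = 11.1; K > 11.1, so yes, the predator persists.

The predator equation gives dL/dt > 0 only when H > 0.0917/0.00828 = 11.1.
Without the predator, H → K = 33.4. Since 33.4 > 11.1, the predator can invade and persist.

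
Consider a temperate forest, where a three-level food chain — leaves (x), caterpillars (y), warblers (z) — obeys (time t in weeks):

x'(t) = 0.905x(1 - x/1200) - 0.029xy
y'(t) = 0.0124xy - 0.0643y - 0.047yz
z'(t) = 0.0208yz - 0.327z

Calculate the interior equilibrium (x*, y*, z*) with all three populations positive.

x* ≈ 595, y* ≈ 15.7, z* ≈ 156

From dz/dt = 0: 0.0208y* = 0.327, so y* = 15.7.
From dx/dt = 0: 0.905(1 - x*/1200) = 0.029·15.7, giving x* = 1200·(1 - 0.504) = 595.
From dy/dt = 0: 0.0124·595 - 0.0643 = 0.047z*, so z* = 7.32/0.047 = 156.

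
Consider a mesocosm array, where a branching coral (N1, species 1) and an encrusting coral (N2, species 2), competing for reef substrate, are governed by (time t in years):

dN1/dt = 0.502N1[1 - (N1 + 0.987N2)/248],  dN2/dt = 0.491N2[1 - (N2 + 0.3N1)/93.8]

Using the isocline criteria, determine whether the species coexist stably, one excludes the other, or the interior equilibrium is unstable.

Compare the nullcline intercepts: K1/α12 = 248/0.987 = 251 > K2 = 93.8; K2/α21 = 93.8/0.3 = 313 > K1 = 248.
Since both inequalities hold, each species can invade when rare, so the interior equilibrium is stable.

stable coexistence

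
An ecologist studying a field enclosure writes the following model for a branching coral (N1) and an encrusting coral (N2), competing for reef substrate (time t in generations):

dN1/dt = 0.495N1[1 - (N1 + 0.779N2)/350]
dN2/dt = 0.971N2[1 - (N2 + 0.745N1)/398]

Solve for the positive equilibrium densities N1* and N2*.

Setting both brackets to zero gives the nullclines N1 + 0.779N2 = 350 and 0.745N1 + N2 = 398.
Substituting N2 = 398 - 0.745N1 into the first: N1(1 - 0.779·0.745) = 350 - 0.779·398.
So N1* = 40/0.42 = 95.2, and then N2* = 398 - 0.745·95.2 = 327.

N1* ≈ 95.2, N2* ≈ 327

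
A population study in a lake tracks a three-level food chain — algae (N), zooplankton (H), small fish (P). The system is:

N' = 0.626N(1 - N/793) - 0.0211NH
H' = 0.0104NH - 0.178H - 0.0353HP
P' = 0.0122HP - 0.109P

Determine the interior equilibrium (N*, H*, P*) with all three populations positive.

N* ≈ 554, H* ≈ 8.93, P* ≈ 158

From dP/dt = 0: 0.0122H* = 0.109, so H* = 8.93.
From dN/dt = 0: 0.626(1 - N*/793) = 0.0211·8.93, giving N* = 793·(1 - 0.301) = 554.
From dH/dt = 0: 0.0104·554 - 0.178 = 0.0353P*, so P* = 5.59/0.0353 = 158.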